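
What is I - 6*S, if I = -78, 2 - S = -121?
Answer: -816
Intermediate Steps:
S = 123 (S = 2 - 1*(-121) = 2 + 121 = 123)
I - 6*S = -78 - 6*123 = -78 - 738 = -816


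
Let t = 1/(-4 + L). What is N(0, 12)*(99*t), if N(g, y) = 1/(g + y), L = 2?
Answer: -33/8 ≈ -4.1250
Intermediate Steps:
t = -½ (t = 1/(-4 + 2) = 1/(-2) = -½ ≈ -0.50000)
N(0, 12)*(99*t) = (99*(-½))/(0 + 12) = -99/2/12 = (1/12)*(-99/2) = -33/8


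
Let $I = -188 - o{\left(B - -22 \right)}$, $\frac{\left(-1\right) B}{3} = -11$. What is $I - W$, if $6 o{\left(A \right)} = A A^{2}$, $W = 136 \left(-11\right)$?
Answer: $- \frac{158527}{6} \approx -26421.0$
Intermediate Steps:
$B = 33$ ($B = \left(-3\right) \left(-11\right) = 33$)
$W = -1496$
$o{\left(A \right)} = \frac{A^{3}}{6}$ ($o{\left(A \right)} = \frac{A A^{2}}{6} = \frac{A^{3}}{6}$)
$I = - \frac{167503}{6}$ ($I = -188 - \frac{\left(33 - -22\right)^{3}}{6} = -188 - \frac{\left(33 + 22\right)^{3}}{6} = -188 - \frac{55^{3}}{6} = -188 - \frac{1}{6} \cdot 166375 = -188 - \frac{166375}{6} = - \frac{167503}{6} \approx -27917.0$)
$I - W = - \frac{167503}{6} - -1496 = - \frac{167503}{6} + 1496 = - \frac{158527}{6}$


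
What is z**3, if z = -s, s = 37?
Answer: -50653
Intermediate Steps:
z = -37 (z = -1*37 = -37)
z**3 = (-37)**3 = -50653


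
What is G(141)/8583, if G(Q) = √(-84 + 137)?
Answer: √53/8583 ≈ 0.00084820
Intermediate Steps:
G(Q) = √53
G(141)/8583 = √53/8583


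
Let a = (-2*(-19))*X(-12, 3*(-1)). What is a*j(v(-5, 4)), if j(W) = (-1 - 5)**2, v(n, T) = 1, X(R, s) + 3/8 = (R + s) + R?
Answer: -37449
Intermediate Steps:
X(R, s) = -3/8 + s + 2*R (X(R, s) = -3/8 + ((R + s) + R) = -3/8 + (s + 2*R) = -3/8 + s + 2*R)
j(W) = 36 (j(W) = (-6)**2 = 36)
a = -4161/4 (a = (-2*(-19))*(-3/8 + 3*(-1) + 2*(-12)) = 38*(-3/8 - 3 - 24) = 38*(-219/8) = -4161/4 ≈ -1040.3)
a*j(v(-5, 4)) = -4161/4*36 = -37449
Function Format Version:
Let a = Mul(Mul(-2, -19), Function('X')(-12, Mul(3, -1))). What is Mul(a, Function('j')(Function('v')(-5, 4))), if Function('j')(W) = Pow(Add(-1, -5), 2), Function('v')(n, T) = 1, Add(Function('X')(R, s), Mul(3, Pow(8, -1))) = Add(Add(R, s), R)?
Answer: -37449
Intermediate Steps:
Function('X')(R, s) = Add(Rational(-3, 8), s, Mul(2, R)) (Function('X')(R, s) = Add(Rational(-3, 8), Add(Add(R, s), R)) = Add(Rational(-3, 8), Add(s, Mul(2, R))) = Add(Rational(-3, 8), s, Mul(2, R)))
Function('j')(W) = 36 (Function('j')(W) = Pow(-6, 2) = 36)
a = Rational(-4161, 4) (a = Mul(Mul(-2, -19), Add(Rational(-3, 8), Mul(3, -1), Mul(2, -12))) = Mul(38, Add(Rational(-3, 8), -3, -24)) = Mul(38, Rational(-219, 8)) = Rational(-4161, 4) ≈ -1040.3)
Mul(a, Function('j')(Function('v')(-5, 4))) = Mul(Rational(-4161, 4), 36) = -37449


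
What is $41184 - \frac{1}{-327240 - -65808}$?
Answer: $\frac{10766815489}{261432} \approx 41184.0$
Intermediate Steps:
$41184 - \frac{1}{-327240 - -65808} = 41184 - \frac{1}{-327240 + 65808} = 41184 - \frac{1}{-261432} = 41184 - - \frac{1}{261432} = 41184 + \frac{1}{261432} = \frac{10766815489}{261432}$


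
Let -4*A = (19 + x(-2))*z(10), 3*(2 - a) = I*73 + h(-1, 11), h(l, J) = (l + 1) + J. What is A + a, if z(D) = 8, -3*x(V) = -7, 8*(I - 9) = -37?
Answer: -3619/24 ≈ -150.79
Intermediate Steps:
I = 35/8 (I = 9 + (⅛)*(-37) = 9 - 37/8 = 35/8 ≈ 4.3750)
x(V) = 7/3 (x(V) = -⅓*(-7) = 7/3)
h(l, J) = 1 + J + l (h(l, J) = (1 + l) + J = 1 + J + l)
a = -865/8 (a = 2 - ((35/8)*73 + (1 + 11 - 1))/3 = 2 - (2555/8 + 11)/3 = 2 - ⅓*2643/8 = 2 - 881/8 = -865/8 ≈ -108.13)
A = -128/3 (A = -(19 + 7/3)*8/4 = -16*8/3 = -¼*512/3 = -128/3 ≈ -42.667)
A + a = -128/3 - 865/8 = -3619/24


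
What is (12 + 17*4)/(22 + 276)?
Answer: 40/149 ≈ 0.26846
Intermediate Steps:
(12 + 17*4)/(22 + 276) = (12 + 68)/298 = 80*(1/298) = 40/149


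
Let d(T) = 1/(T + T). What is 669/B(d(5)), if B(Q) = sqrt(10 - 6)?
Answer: 669/2 ≈ 334.50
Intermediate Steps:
d(T) = 1/(2*T)
B(Q) = 2 (B(Q) = sqrt(4) = 2)
669/B(d(5)) = 669/2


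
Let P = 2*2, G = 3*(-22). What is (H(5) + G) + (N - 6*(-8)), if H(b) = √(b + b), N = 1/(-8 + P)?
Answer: -73/4 + √10 ≈ -15.088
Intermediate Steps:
G = -66
P = 4
N = -¼ (N = 1/(-8 + 4) = 1/(-4) = -¼ ≈ -0.25000)
H(b) = √2*√b (H(b) = √(2*b) = √2*√b)
(H(5) + G) + (N - 6*(-8)) = (√2*√5 - 66) + (-¼ - 6*(-8)) = (√10 - 66) + (-¼ + 48) = (-66 + √10) + 191/4 = -73/4 + √10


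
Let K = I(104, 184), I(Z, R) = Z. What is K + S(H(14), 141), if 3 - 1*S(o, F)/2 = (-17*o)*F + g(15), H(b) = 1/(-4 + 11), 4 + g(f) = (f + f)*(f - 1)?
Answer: -260/7 ≈ -37.143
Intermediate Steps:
g(f) = -4 + 2*f*(-1 + f) (g(f) = -4 + (f + f)*(f - 1) = -4 + (2*f)*(-1 + f) = -4 + 2*f*(-1 + f))
K = 104
H(b) = ⅐ (H(b) = 1/7 = ⅐)
S(o, F) = -826 + 34*F*o (S(o, F) = 6 - 2*((-17*o)*F + (-4 - 2*15 + 2*15²)) = 6 - 2*(-17*F*o + (-4 - 30 + 2*225)) = 6 - 2*(-17*F*o + (-4 - 30 + 450)) = 6 - 2*(-17*F*o + 416) = 6 - 2*(416 - 17*F*o) = 6 + (-832 + 34*F*o) = -826 + 34*F*o)
K + S(H(14), 141) = 104 + (-826 + 34*141*(⅐)) = 104 + (-826 + 4794/7) = 104 - 988/7 = -260/7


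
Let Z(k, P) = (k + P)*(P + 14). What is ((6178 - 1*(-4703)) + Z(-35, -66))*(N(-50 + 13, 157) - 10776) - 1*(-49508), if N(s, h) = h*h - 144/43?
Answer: 9623769379/43 ≈ 2.2381e+8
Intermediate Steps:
Z(k, P) = (14 + P)*(P + k) (Z(k, P) = (P + k)*(14 + P) = (14 + P)*(P + k))
N(s, h) = -144/43 + h**2 (N(s, h) = h**2 - 144*1/43 = h**2 - 144/43 = -144/43 + h**2)
((6178 - 1*(-4703)) + Z(-35, -66))*(N(-50 + 13, 157) - 10776) - 1*(-49508) = ((6178 - 1*(-4703)) + ((-66)**2 + 14*(-66) + 14*(-35) - 66*(-35)))*((-144/43 + 157**2) - 10776) - 1*(-49508) = ((6178 + 4703) + (4356 - 924 - 490 + 2310))*((-144/43 + 24649) - 10776) + 49508 = (10881 + 5252)*(1059763/43 - 10776) + 49508 = 16133*(596395/43) + 49508 = 9621640535/43 + 49508 = 9623769379/43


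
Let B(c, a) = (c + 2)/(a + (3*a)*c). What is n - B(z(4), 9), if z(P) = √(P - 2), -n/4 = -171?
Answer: 104648/153 - 5*√2/153 ≈ 683.93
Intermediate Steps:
n = 684 (n = -4*(-171) = 684)
z(P) = √(-2 + P)
B(c, a) = (2 + c)/(a + 3*a*c)
n - B(z(4), 9) = 684 - (2 + √(-2 + 4))/(9*(1 + 3*√(-2 + 4))) = 684 - (2 + √2)/(9*(1 + 3*√2))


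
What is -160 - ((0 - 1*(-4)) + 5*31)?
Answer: -319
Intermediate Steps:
-160 - ((0 - 1*(-4)) + 5*31) = -160 - ((0 + 4) + 155) = -160 - (4 + 155) = -160 - 1*159 = -160 - 159 = -319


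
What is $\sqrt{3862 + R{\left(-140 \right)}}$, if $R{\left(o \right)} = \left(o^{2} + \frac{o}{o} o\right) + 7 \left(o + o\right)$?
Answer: $\sqrt{21362} \approx 146.16$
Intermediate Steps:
$R{\left(o \right)} = o^{2} + 15 o$ ($R{\left(o \right)} = \left(o^{2} + 1 o\right) + 7 \cdot 2 o = \left(o^{2} + o\right) + 14 o = \left(o + o^{2}\right) + 14 o = o^{2} + 15 o$)
$\sqrt{3862 + R{\left(-140 \right)}} = \sqrt{3862 - 140 \left(15 - 140\right)} = \sqrt{3862 - -17500} = \sqrt{3862 + 17500} = \sqrt{21362}$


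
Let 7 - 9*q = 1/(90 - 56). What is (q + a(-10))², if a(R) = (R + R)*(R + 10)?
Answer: 6241/10404 ≈ 0.59986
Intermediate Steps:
a(R) = 2*R*(10 + R) (a(R) = (2*R)*(10 + R) = 2*R*(10 + R))
q = 79/102 (q = 7/9 - 1/(9*(90 - 56)) = 7/9 - ⅑/34 = 7/9 - ⅑*1/34 = 7/9 - 1/306 = 79/102 ≈ 0.77451)
(q + a(-10))² = (79/102 + 2*(-10)*(10 - 10))² = (79/102 + 2*(-10)*0)² = (79/102 + 0)² = (79/102)² = 6241/10404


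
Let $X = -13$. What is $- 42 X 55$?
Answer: $30030$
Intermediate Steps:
$- 42 X 55 = - 42 \left(-13\right) 55 = - \left(-546\right) 55 = \left(-1\right) \left(-30030\right) = 30030$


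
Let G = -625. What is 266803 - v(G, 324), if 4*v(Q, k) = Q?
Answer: 1067837/4 ≈ 2.6696e+5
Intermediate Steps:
v(Q, k) = Q/4
266803 - v(G, 324) = 266803 - (-625)/4 = 266803 - 1*(-625/4) = 266803 + 625/4 = 1067837/4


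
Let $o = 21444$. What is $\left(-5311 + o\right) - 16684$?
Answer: $-551$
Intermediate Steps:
$\left(-5311 + o\right) - 16684 = \left(-5311 + 21444\right) - 16684 = 16133 - 16684 = -551$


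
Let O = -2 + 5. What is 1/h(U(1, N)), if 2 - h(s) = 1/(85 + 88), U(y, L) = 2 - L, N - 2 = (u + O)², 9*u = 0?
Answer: 173/345 ≈ 0.50145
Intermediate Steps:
u = 0 (u = (⅑)*0 = 0)
O = 3
N = 11 (N = 2 + (0 + 3)² = 2 + 3² = 2 + 9 = 11)
h(s) = 345/173 (h(s) = 2 - 1/(85 + 88) = 2 - 1/173 = 345/173)
1/h(U(1, N)) = 1/(345/173) = 173/345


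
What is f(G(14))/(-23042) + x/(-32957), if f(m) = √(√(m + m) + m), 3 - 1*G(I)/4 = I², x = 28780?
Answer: -28780/32957 - √(-772 + 2*I*√386)/23042 ≈ -0.87329 - 0.0012062*I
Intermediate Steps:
G(I) = 12 - 4*I²
f(m) = √(m + √2*√m) (f(m) = √(√(2*m) + m) = √(√2*√m + m) = √(m + √2*√m))
f(G(14))/(-23042) + x/(-32957) = √((12 - 4*14²) + √2*√(12 - 4*14²))/(-23042) + 28780/(-32957) = √((12 - 4*196) + √2*√(12 - 4*196))*(-1/23042) + 28780*(-1/32957) = √((12 - 784) + √2*√(12 - 784))*(-1/23042) - 28780/32957 = √(-772 + √2*√(-772))*(-1/23042) - 28780/32957 = √(-772 + √2*(2*I*√193))*(-1/23042) - 28780/32957 = √(-772 + 2*I*√386)*(-1/23042) - 28780/32957 = -√(-772 + 2*I*√386)/23042 - 28780/32957 = -28780/32957 - √(-772 + 2*I*√386)/23042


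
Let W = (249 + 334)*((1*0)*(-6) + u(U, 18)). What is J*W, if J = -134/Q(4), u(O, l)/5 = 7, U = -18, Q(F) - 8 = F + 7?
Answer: -2734270/19 ≈ -1.4391e+5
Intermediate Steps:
Q(F) = 15 + F (Q(F) = 8 + (F + 7) = 8 + (7 + F) = 15 + F)
u(O, l) = 35 (u(O, l) = 5*7 = 35)
W = 20405 (W = (249 + 334)*((1*0)*(-6) + 35) = 583*(0*(-6) + 35) = 583*(0 + 35) = 583*35 = 20405)
J = -134/19 (J = -134/(15 + 4) = -134/19 ≈ -7.0526)
J*W = -134/19*20405 = -2734270/19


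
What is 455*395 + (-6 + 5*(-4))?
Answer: 179699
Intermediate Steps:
455*395 + (-6 + 5*(-4)) = 179725 + (-6 - 20) = 179725 - 26 = 179699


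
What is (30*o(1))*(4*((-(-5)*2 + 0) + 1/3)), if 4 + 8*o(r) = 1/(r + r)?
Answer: -1085/2 ≈ -542.50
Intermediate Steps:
o(r) = -1/2 + 1/(16*r) (o(r) = -1/2 + 1/(8*(r + r)) = -1/2 + 1/(8*((2*r))) = -1/2 + (1/(2*r))/8 = -1/2 + 1/(16*r))
(30*o(1))*(4*((-(-5)*2 + 0) + 1/3)) = (30*((1/16)*(1 - 8*1)/1))*(4*((-(-5)*2 + 0) + 1/3)) = (30*((1/16)*1*(1 - 8)))*(4*((-1*(-10) + 0) + 1/3)) = (30*((1/16)*1*(-7)))*(4*((10 + 0) + 1/3)) = (30*(-7/16))*(4*(10 + 1/3)) = -105*31/(2*3) = -105/8*124/3 = -1085/2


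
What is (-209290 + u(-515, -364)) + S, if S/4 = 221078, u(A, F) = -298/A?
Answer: 347636628/515 ≈ 6.7502e+5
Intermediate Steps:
S = 884312 (S = 4*221078 = 884312)
(-209290 + u(-515, -364)) + S = (-209290 - 298/(-515)) + 884312 = (-209290 - 298*(-1/515)) + 884312 = (-209290 + 298/515) + 884312 = -107784052/515 + 884312 = 347636628/515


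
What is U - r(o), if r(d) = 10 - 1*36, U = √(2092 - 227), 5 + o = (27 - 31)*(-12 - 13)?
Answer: 26 + √1865 ≈ 69.186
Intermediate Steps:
o = 95 (o = -5 + (27 - 31)*(-12 - 13) = -5 - 4*(-25) = -5 + 100 = 95)
U = √1865 ≈ 43.186
r(d) = -26 (r(d) = 10 - 36 = -26)
U - r(o) = √1865 - 1*(-26) = √1865 + 26 = 26 + √1865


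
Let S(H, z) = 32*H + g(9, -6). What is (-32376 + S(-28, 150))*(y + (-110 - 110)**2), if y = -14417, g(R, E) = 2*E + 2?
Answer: -1131022206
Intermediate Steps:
g(R, E) = 2 + 2*E
S(H, z) = -10 + 32*H (S(H, z) = 32*H + (2 + 2*(-6)) = 32*H + (2 - 12) = 32*H - 10 = -10 + 32*H)
(-32376 + S(-28, 150))*(y + (-110 - 110)**2) = (-32376 + (-10 + 32*(-28)))*(-14417 + (-110 - 110)**2) = (-32376 + (-10 - 896))*(-14417 + (-220)**2) = (-32376 - 906)*(-14417 + 48400) = -33282*33983 = -1131022206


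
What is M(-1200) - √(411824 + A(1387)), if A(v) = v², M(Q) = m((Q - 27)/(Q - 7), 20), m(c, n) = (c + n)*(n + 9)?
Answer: 735643/1207 - √2335593 ≈ -918.78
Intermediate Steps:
m(c, n) = (9 + n)*(c + n) (m(c, n) = (c + n)*(9 + n) = (9 + n)*(c + n))
M(Q) = 580 + 29*(-27 + Q)/(-7 + Q) (M(Q) = 20² + 9*((Q - 27)/(Q - 7)) + 9*20 + ((Q - 27)/(Q - 7))*20 = 400 + 9*((-27 + Q)/(-7 + Q)) + 180 + ((-27 + Q)/(-7 + Q))*20 = 400 + 9*(-27 + Q)/(-7 + Q) + 180 + 20*(-27 + Q)/(-7 + Q) = 580 + 29*(-27 + Q)/(-7 + Q))
M(-1200) - √(411824 + A(1387)) = 29*(-167 + 21*(-1200))/(-7 - 1200) - √(411824 + 1387²) = 29*(-167 - 25200)/(-1207) - √(411824 + 1923769) = 29*(-1/1207)*(-25367) - √2335593 = 735643/1207 - √2335593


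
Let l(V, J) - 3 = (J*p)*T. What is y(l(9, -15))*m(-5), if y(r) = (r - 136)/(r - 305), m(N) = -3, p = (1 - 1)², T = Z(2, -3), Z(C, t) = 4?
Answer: -399/302 ≈ -1.3212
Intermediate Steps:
T = 4
p = 0 (p = 0² = 0)
l(V, J) = 3 (l(V, J) = 3 + (J*0)*4 = 3 + 0*4 = 3 + 0 = 3)
y(r) = (-136 + r)/(-305 + r)
y(l(9, -15))*m(-5) = ((-136 + 3)/(-305 + 3))*(-3) = (-133/(-302))*(-3) = -1/302*(-133)*(-3) = (133/302)*(-3) = -399/302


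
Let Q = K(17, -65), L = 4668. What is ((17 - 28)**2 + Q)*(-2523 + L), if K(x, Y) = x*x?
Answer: 879450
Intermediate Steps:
K(x, Y) = x**2
Q = 289 (Q = 17**2 = 289)
((17 - 28)**2 + Q)*(-2523 + L) = ((17 - 28)**2 + 289)*(-2523 + 4668) = ((-11)**2 + 289)*2145 = (121 + 289)*2145 = 410*2145 = 879450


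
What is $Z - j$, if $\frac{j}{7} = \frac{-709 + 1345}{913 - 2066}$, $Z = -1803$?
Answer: $- \frac{2074407}{1153} \approx -1799.1$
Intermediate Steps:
$j = - \frac{4452}{1153}$ ($j = 7 \frac{-709 + 1345}{913 - 2066} = 7 \frac{636}{-1153} = 7 \cdot 636 \left(- \frac{1}{1153}\right) = 7 \left(- \frac{636}{1153}\right) = - \frac{4452}{1153} \approx -3.8612$)
$Z - j = -1803 - - \frac{4452}{1153} = -1803 + \frac{4452}{1153} = - \frac{2074407}{1153}$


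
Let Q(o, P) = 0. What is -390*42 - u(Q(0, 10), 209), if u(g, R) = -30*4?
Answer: -16260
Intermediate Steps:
u(g, R) = -120
-390*42 - u(Q(0, 10), 209) = -390*42 - 1*(-120) = -16380 + 120 = -16260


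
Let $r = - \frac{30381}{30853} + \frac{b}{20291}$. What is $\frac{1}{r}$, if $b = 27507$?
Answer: $\frac{626038223}{232212600} \approx 2.696$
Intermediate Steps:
$r = \frac{232212600}{626038223}$ ($r = - \frac{30381}{30853} + \frac{27507}{20291} = \frac{232212600}{626038223} \approx 0.37092$)
$\frac{1}{r} = \frac{1}{\frac{232212600}{626038223}} = \frac{626038223}{232212600}$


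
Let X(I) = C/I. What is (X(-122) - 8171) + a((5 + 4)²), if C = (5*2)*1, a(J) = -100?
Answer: -504536/61 ≈ -8271.1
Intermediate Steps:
C = 10 (C = 10*1 = 10)
X(I) = 10/I
(X(-122) - 8171) + a((5 + 4)²) = (10/(-122) - 8171) - 100 = (10*(-1/122) - 8171) - 100 = (-5/61 - 8171) - 100 = -498436/61 - 100 = -504536/61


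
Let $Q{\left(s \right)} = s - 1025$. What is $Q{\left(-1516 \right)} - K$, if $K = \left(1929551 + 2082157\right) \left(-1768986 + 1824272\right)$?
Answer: $-221791291029$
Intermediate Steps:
$K = 221791288488$ ($K = 4011708 \cdot 55286 = 221791288488$)
$Q{\left(s \right)} = -1025 + s$
$Q{\left(-1516 \right)} - K = \left(-1025 - 1516\right) - 221791288488 = -2541 - 221791288488 = -221791291029$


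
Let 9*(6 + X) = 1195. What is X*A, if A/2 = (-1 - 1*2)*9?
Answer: -6846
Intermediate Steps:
A = -54 (A = 2*((-1 - 1*2)*9) = 2*((-1 - 2)*9) = 2*(-3*9) = 2*(-27) = -54)
X = 1141/9 (X = -6 + (⅑)*1195 = -6 + 1195/9 = 1141/9 ≈ 126.78)
X*A = (1141/9)*(-54) = -6846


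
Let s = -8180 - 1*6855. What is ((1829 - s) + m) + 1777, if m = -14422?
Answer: 4219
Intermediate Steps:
s = -15035 (s = -8180 - 6855 = -15035)
((1829 - s) + m) + 1777 = ((1829 - 1*(-15035)) - 14422) + 1777 = ((1829 + 15035) - 14422) + 1777 = (16864 - 14422) + 1777 = 2442 + 1777 = 4219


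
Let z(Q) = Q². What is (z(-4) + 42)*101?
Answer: 5858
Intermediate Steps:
(z(-4) + 42)*101 = ((-4)² + 42)*101 = (16 + 42)*101 = 58*101 = 5858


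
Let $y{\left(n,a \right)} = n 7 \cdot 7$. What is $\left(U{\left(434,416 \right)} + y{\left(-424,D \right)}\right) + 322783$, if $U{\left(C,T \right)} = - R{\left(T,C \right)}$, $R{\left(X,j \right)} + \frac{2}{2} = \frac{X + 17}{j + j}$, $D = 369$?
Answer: $\frac{262142511}{868} \approx 3.0201 \cdot 10^{5}$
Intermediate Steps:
$R{\left(X,j \right)} = -1 + \frac{17 + X}{2 j}$ ($R{\left(X,j \right)} = -1 + \frac{X + 17}{j + j} = -1 + \frac{17 + X}{2 j}$)
$y{\left(n,a \right)} = 49 n$ ($y{\left(n,a \right)} = 7 n 7 = 49 n$)
$U{\left(C,T \right)} = - \frac{17 + T - 2 C}{2 C}$
$\left(U{\left(434,416 \right)} + y{\left(-424,D \right)}\right) + 322783 = \left(\frac{-17 - 416 + 2 \cdot 434}{2 \cdot 434} + 49 \left(-424\right)\right) + 322783 = \left(\frac{1}{2} \cdot \frac{1}{434} \left(-17 - 416 + 868\right) - 20776\right) + 322783 = \left(\frac{1}{2} \cdot \frac{1}{434} \cdot 435 - 20776\right) + 322783 = \left(\frac{435}{868} - 20776\right) + 322783 = - \frac{18033133}{868} + 322783 = \frac{262142511}{868}$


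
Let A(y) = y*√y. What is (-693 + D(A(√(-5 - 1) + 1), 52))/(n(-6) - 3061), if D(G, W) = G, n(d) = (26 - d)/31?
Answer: 21483/94859 - 31*(1 + I*√6)^(3/2)/94859 ≈ 0.22676 - 0.0013772*I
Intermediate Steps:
A(y) = y^(3/2)
n(d) = 26/31 - d/31 (n(d) = (26 - d)*(1/31) = 26/31 - d/31)
(-693 + D(A(√(-5 - 1) + 1), 52))/(n(-6) - 3061) = (-693 + (√(-5 - 1) + 1)^(3/2))/((26/31 - 1/31*(-6)) - 3061) = (-693 + (√(-6) + 1)^(3/2))/((26/31 + 6/31) - 3061) = (-693 + (I*√6 + 1)^(3/2))/(32/31 - 3061) = (-693 + (1 + I*√6)^(3/2))/(-94859/31) = (-693 + (1 + I*√6)^(3/2))*(-31/94859) = 21483/94859 - 31*(1 + I*√6)^(3/2)/94859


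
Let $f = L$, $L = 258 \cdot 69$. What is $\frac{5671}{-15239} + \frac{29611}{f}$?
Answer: $\frac{350286887}{271284678} \approx 1.2912$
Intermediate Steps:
$L = 17802$
$f = 17802$
$\frac{5671}{-15239} + \frac{29611}{f} = \frac{5671}{-15239} + \frac{29611}{17802} = 5671 \left(- \frac{1}{15239}\right) + 29611 \cdot \frac{1}{17802} = - \frac{5671}{15239} + \frac{29611}{17802} = \frac{350286887}{271284678}$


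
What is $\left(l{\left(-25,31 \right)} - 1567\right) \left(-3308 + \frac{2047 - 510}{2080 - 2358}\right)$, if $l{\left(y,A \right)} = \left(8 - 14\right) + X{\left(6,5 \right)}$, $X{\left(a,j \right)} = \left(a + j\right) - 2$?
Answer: $\frac{720347902}{139} \approx 5.1824 \cdot 10^{6}$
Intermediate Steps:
$X{\left(a,j \right)} = -2 + a + j$
$l{\left(y,A \right)} = 3$ ($l{\left(y,A \right)} = \left(8 - 14\right) + \left(-2 + 6 + 5\right) = -6 + 9 = 3$)
$\left(l{\left(-25,31 \right)} - 1567\right) \left(-3308 + \frac{2047 - 510}{2080 - 2358}\right) = \left(3 - 1567\right) \left(-3308 + \frac{2047 - 510}{2080 - 2358}\right) = - 1564 \left(-3308 + \frac{1537}{-278}\right) = - 1564 \left(-3308 + 1537 \left(- \frac{1}{278}\right)\right) = - 1564 \left(-3308 - \frac{1537}{278}\right) = \left(-1564\right) \left(- \frac{921161}{278}\right) = \frac{720347902}{139}$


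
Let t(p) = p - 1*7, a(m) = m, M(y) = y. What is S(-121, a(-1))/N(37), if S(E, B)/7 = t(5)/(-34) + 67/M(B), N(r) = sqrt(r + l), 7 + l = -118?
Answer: 3983*I*sqrt(22)/374 ≈ 49.952*I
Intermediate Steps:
l = -125 (l = -7 - 118 = -125)
t(p) = -7 + p (t(p) = p - 7 = -7 + p)
N(r) = sqrt(-125 + r) (N(r) = sqrt(r - 125) = sqrt(-125 + r))
S(E, B) = 7/17 + 469/B (S(E, B) = 7*((-7 + 5)/(-34) + 67/B) = 7*(-2*(-1/34) + 67/B) = 7*(1/17 + 67/B) = 7/17 + 469/B)
S(-121, a(-1))/N(37) = (7/17 + 469/(-1))/(sqrt(-125 + 37)) = (7/17 + 469*(-1))/(sqrt(-88)) = (7/17 - 469)/((2*I*sqrt(22))) = -(-3983)*I*sqrt(22)/374 = 3983*I*sqrt(22)/374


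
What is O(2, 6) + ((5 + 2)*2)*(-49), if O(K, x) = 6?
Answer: -680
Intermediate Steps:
O(2, 6) + ((5 + 2)*2)*(-49) = 6 + ((5 + 2)*2)*(-49) = 6 + (7*2)*(-49) = 6 + 14*(-49) = 6 - 686 = -680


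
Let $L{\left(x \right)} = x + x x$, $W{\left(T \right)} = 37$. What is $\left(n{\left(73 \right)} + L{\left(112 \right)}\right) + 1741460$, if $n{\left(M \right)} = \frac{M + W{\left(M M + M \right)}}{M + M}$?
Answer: $\frac{128050523}{73} \approx 1.7541 \cdot 10^{6}$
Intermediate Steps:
$L{\left(x \right)} = x + x^{2}$
$n{\left(M \right)} = \frac{37 + M}{2 M}$ ($n{\left(M \right)} = \frac{M + 37}{M + M} = \frac{37 + M}{2 M}$)
$\left(n{\left(73 \right)} + L{\left(112 \right)}\right) + 1741460 = \left(\frac{37 + 73}{2 \cdot 73} + 112 \left(1 + 112\right)\right) + 1741460 = \left(\frac{1}{2} \cdot \frac{1}{73} \cdot 110 + 112 \cdot 113\right) + 1741460 = \left(\frac{55}{73} + 12656\right) + 1741460 = \frac{923943}{73} + 1741460 = \frac{128050523}{73}$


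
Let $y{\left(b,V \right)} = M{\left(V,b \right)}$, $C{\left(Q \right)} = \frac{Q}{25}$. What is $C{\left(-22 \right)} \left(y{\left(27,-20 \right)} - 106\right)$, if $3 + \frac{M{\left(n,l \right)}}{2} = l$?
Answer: $\frac{1276}{25} \approx 51.04$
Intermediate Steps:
$C{\left(Q \right)} = \frac{Q}{25}$ ($C{\left(Q \right)} = Q \frac{1}{25} = \frac{Q}{25}$)
$M{\left(n,l \right)} = -6 + 2 l$
$y{\left(b,V \right)} = -6 + 2 b$
$C{\left(-22 \right)} \left(y{\left(27,-20 \right)} - 106\right) = \frac{1}{25} \left(-22\right) \left(\left(-6 + 2 \cdot 27\right) - 106\right) = - \frac{22 \left(\left(-6 + 54\right) - 106\right)}{25} = - \frac{22 \left(48 - 106\right)}{25} = \left(- \frac{22}{25}\right) \left(-58\right) = \frac{1276}{25}$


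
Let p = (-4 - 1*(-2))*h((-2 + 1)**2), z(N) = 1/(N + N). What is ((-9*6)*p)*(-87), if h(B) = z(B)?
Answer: -4698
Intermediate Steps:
z(N) = 1/(2*N)
h(B) = 1/(2*B)
p = -1 (p = (-4 - 1*(-2))*(1/(2*((-2 + 1)**2))) = (-4 + 2)*(1/(2*((-1)**2))) = -1/1 = -1 ≈ -1.0000)
((-9*6)*p)*(-87) = (-9*6*(-1))*(-87) = -54*(-1)*(-87) = 54*(-87) = -4698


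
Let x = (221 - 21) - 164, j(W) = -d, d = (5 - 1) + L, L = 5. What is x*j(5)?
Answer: -324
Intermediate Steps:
d = 9 (d = (5 - 1) + 5 = 4 + 5 = 9)
j(W) = -9 (j(W) = -1*9 = -9)
x = 36 (x = 200 - 164 = 36)
x*j(5) = 36*(-9) = -324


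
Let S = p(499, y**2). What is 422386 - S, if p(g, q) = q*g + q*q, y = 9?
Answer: 375406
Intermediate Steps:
p(g, q) = q**2 + g*q (p(g, q) = g*q + q**2 = q**2 + g*q)
S = 46980 (S = 9**2*(499 + 9**2) = 81*(499 + 81) = 81*580 = 46980)
422386 - S = 422386 - 1*46980 = 422386 - 46980 = 375406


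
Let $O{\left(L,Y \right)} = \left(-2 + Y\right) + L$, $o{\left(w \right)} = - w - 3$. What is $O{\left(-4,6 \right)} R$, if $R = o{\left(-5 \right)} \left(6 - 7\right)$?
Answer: $0$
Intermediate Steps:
$o{\left(w \right)} = -3 - w$
$O{\left(L,Y \right)} = -2 + L + Y$
$R = -2$ ($R = \left(-3 - -5\right) \left(6 - 7\right) = \left(-3 + 5\right) \left(-1\right) = 2 \left(-1\right) = -2$)
$O{\left(-4,6 \right)} R = \left(-2 - 4 + 6\right) \left(-2\right) = 0 \left(-2\right) = 0$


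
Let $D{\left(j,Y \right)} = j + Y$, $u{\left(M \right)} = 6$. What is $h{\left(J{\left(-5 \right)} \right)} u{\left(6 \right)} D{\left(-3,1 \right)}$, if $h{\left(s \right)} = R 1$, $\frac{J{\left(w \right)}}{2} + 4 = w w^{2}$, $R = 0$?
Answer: $0$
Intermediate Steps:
$D{\left(j,Y \right)} = Y + j$
$J{\left(w \right)} = -8 + 2 w^{3}$ ($J{\left(w \right)} = -8 + 2 w w^{2} = -8 + 2 w^{3}$)
$h{\left(s \right)} = 0$ ($h{\left(s \right)} = 0 \cdot 1 = 0$)
$h{\left(J{\left(-5 \right)} \right)} u{\left(6 \right)} D{\left(-3,1 \right)} = 0 \cdot 6 \left(1 - 3\right) = 0 \left(-2\right) = 0$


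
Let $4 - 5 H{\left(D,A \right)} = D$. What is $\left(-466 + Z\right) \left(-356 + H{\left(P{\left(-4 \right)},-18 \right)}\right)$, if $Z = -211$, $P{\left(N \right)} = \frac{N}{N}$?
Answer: $\frac{1203029}{5} \approx 2.4061 \cdot 10^{5}$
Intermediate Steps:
$P{\left(N \right)} = 1$
$H{\left(D,A \right)} = \frac{4}{5} - \frac{D}{5}$
$\left(-466 + Z\right) \left(-356 + H{\left(P{\left(-4 \right)},-18 \right)}\right) = \left(-466 - 211\right) \left(-356 + \left(\frac{4}{5} - \frac{1}{5}\right)\right) = - 677 \left(-356 + \left(\frac{4}{5} - \frac{1}{5}\right)\right) = - 677 \left(-356 + \frac{3}{5}\right) = \left(-677\right) \left(- \frac{1777}{5}\right) = \frac{1203029}{5}$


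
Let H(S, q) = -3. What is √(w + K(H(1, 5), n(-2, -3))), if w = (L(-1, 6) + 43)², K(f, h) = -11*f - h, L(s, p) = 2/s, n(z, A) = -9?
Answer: √1723 ≈ 41.509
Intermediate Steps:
K(f, h) = -h - 11*f
w = 1681 (w = (2/(-1) + 43)² = (2*(-1) + 43)² = (-2 + 43)² = 41² = 1681)
√(w + K(H(1, 5), n(-2, -3))) = √(1681 + (-1*(-9) - 11*(-3))) = √(1681 + (9 + 33)) = √(1681 + 42) = √1723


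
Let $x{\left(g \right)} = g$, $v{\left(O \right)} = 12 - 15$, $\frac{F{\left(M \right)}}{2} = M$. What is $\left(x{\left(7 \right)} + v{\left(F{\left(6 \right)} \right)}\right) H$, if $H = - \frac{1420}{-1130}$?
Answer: $\frac{568}{113} \approx 5.0266$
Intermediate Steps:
$F{\left(M \right)} = 2 M$
$v{\left(O \right)} = -3$
$H = \frac{142}{113}$ ($H = \left(-1420\right) \left(- \frac{1}{1130}\right) = \frac{142}{113} \approx 1.2566$)
$\left(x{\left(7 \right)} + v{\left(F{\left(6 \right)} \right)}\right) H = \left(7 - 3\right) \frac{142}{113} = 4 \cdot \frac{142}{113} = \frac{568}{113}$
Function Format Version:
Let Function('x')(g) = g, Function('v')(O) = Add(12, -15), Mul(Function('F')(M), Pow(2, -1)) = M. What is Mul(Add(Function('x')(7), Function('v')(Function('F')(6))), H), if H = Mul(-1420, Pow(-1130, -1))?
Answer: Rational(568, 113) ≈ 5.0266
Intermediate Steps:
Function('F')(M) = Mul(2, M)
Function('v')(O) = -3
H = Rational(142, 113) (H = Mul(-1420, Rational(-1, 1130)) = Rational(142, 113) ≈ 1.2566)
Mul(Add(Function('x')(7), Function('v')(Function('F')(6))), H) = Mul(Add(7, -3), Rational(142, 113)) = Mul(4, Rational(142, 113)) = Rational(568, 113)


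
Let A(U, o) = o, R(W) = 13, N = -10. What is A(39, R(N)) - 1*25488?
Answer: -25475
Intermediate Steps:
A(39, R(N)) - 1*25488 = 13 - 1*25488 = 13 - 25488 = -25475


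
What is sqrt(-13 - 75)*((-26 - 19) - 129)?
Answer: -348*I*sqrt(22) ≈ -1632.3*I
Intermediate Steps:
sqrt(-13 - 75)*((-26 - 19) - 129) = sqrt(-88)*(-45 - 129) = (2*I*sqrt(22))*(-174) = -348*I*sqrt(22)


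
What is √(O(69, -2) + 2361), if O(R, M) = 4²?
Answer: √2377 ≈ 48.755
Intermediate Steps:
O(R, M) = 16
√(O(69, -2) + 2361) = √(16 + 2361) = √2377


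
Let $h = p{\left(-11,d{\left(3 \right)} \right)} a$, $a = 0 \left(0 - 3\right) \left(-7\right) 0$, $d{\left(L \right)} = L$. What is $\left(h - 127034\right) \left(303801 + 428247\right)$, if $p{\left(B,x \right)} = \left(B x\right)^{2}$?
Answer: $-92994985632$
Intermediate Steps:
$a = 0$ ($a = 0 \left(-3\right) \left(-7\right) 0 = 0 \left(-7\right) 0 = 0 \cdot 0 = 0$)
$p{\left(B,x \right)} = B^{2} x^{2}$
$h = 0$ ($h = \left(-11\right)^{2} \cdot 3^{2} \cdot 0 = 121 \cdot 9 \cdot 0 = 1089 \cdot 0 = 0$)
$\left(h - 127034\right) \left(303801 + 428247\right) = \left(0 - 127034\right) \left(303801 + 428247\right) = \left(-127034\right) 732048 = -92994985632$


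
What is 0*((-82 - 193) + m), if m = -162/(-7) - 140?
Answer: 0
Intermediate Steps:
m = -818/7 (m = -162*(-⅐) - 140 = 162/7 - 140 = -818/7 ≈ -116.86)
0*((-82 - 193) + m) = 0*((-82 - 193) - 818/7) = 0*(-275 - 818/7) = 0*(-2743/7) = 0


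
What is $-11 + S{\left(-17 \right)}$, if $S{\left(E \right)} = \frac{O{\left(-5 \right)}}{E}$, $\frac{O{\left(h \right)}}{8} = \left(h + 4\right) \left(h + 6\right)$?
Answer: $- \frac{179}{17} \approx -10.529$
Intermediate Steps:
$O{\left(h \right)} = 8 \left(4 + h\right) \left(6 + h\right)$ ($O{\left(h \right)} = 8 \left(h + 4\right) \left(h + 6\right) = 8 \left(4 + h\right) \left(6 + h\right)$)
$S{\left(E \right)} = - \frac{8}{E}$ ($S{\left(E \right)} = \frac{192 + 8 \left(-5\right)^{2} + 80 \left(-5\right)}{E} = \frac{192 + 8 \cdot 25 - 400}{E} = \frac{192 + 200 - 400}{E} = - \frac{8}{E}$)
$-11 + S{\left(-17 \right)} = -11 - \frac{8}{-17} = -11 - - \frac{8}{17} = -11 + \frac{8}{17} = - \frac{179}{17}$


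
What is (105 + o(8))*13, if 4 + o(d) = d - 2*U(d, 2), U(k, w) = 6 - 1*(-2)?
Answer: 1209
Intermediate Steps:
U(k, w) = 8 (U(k, w) = 6 + 2 = 8)
o(d) = -20 + d (o(d) = -4 + (d - 2*8) = -4 + (d - 16) = -4 + (-16 + d) = -20 + d)
(105 + o(8))*13 = (105 + (-20 + 8))*13 = (105 - 12)*13 = 93*13 = 1209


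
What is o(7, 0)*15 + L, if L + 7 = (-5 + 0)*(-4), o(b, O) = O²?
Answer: 13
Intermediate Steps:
L = 13 (L = -7 + (-5 + 0)*(-4) = -7 - 5*(-4) = -7 + 20 = 13)
o(7, 0)*15 + L = 0²*15 + 13 = 0*15 + 13 = 0 + 13 = 13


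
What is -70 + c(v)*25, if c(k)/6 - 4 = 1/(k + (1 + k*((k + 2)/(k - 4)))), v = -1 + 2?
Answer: 680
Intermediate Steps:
v = 1
c(k) = 24 + 6/(1 + k + k*(2 + k)/(-4 + k)) (c(k) = 24 + 6/(k + (1 + k*((k + 2)/(k - 4)))) = 24 + 6/(k + (1 + k*((2 + k)/(-4 + k)))) = 24 + 6/(k + (1 + k*(2 + k)/(-4 + k))) = 24 + 6/(1 + k + k*(2 + k)/(-4 + k)))
-70 + c(v)*25 = -70 + (6*(20 - 8*1² + 3*1)/(4 + 1 - 2*1²))*25 = -70 + (6*(20 - 8*1 + 3)/(4 + 1 - 2*1))*25 = -70 + (6*(20 - 8 + 3)/(4 + 1 - 2))*25 = -70 + (6*15/3)*25 = -70 + (6*(⅓)*15)*25 = -70 + 30*25 = -70 + 750 = 680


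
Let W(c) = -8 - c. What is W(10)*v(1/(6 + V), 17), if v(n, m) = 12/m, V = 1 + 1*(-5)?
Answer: -216/17 ≈ -12.706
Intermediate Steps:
V = -4 (V = 1 - 5 = -4)
W(10)*v(1/(6 + V), 17) = (-8 - 1*10)*(12/17) = (-8 - 10)*(12*(1/17)) = -18*12/17 = -216/17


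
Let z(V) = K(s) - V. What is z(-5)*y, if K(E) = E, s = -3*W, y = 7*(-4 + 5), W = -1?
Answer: 56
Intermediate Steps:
y = 7 (y = 7*1 = 7)
s = 3 (s = -3*(-1) = 3)
z(V) = 3 - V
z(-5)*y = (3 - 1*(-5))*7 = (3 + 5)*7 = 8*7 = 56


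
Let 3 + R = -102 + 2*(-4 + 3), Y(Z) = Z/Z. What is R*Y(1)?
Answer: -107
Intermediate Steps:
Y(Z) = 1
R = -107 (R = -3 + (-102 + 2*(-4 + 3)) = -3 + (-102 + 2*(-1)) = -3 + (-102 - 2) = -3 - 104 = -107)
R*Y(1) = -107*1 = -107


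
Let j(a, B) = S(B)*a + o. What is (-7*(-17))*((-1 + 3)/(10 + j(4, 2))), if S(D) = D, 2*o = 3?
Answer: 476/39 ≈ 12.205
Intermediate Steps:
o = 3/2 (o = (1/2)*3 = 3/2 ≈ 1.5000)
j(a, B) = 3/2 + B*a (j(a, B) = B*a + 3/2 = 3/2 + B*a)
(-7*(-17))*((-1 + 3)/(10 + j(4, 2))) = (-7*(-17))*((-1 + 3)/(10 + (3/2 + 2*4))) = 119*(2/(10 + (3/2 + 8))) = 119*(2/(10 + 19/2)) = 119*(2/(39/2)) = 119*(2*(2/39)) = 119*(4/39) = 476/39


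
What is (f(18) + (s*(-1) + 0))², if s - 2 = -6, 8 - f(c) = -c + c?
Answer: 144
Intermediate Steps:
f(c) = 8 (f(c) = 8 - (-c + c) = 8 - 1*0 = 8 + 0 = 8)
s = -4 (s = 2 - 6 = -4)
(f(18) + (s*(-1) + 0))² = (8 + (-4*(-1) + 0))² = (8 + (4 + 0))² = (8 + 4)² = 12² = 144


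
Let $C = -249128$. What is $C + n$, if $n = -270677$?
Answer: $-519805$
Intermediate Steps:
$C + n = -249128 - 270677 = -519805$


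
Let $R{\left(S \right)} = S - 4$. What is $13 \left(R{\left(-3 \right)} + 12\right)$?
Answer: $65$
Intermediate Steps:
$R{\left(S \right)} = -4 + S$
$13 \left(R{\left(-3 \right)} + 12\right) = 13 \left(\left(-4 - 3\right) + 12\right) = 13 \left(-7 + 12\right) = 13 \cdot 5 = 65$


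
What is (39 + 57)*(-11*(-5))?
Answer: 5280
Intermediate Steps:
(39 + 57)*(-11*(-5)) = 96*55 = 5280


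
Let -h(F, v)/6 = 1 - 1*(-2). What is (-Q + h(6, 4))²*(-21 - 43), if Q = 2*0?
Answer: -20736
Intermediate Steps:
h(F, v) = -18 (h(F, v) = -6*(1 - 1*(-2)) = -6*(1 + 2) = -6*3 = -18)
Q = 0
(-Q + h(6, 4))²*(-21 - 43) = (-1*0 - 18)²*(-21 - 43) = (0 - 18)²*(-64) = (-18)²*(-64) = 324*(-64) = -20736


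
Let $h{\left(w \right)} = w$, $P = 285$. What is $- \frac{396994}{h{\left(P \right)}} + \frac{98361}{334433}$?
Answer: $- \frac{132739861517}{95313405} \approx -1392.7$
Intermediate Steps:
$- \frac{396994}{h{\left(P \right)}} + \frac{98361}{334433} = - \frac{396994}{285} + \frac{98361}{334433} = - \frac{132739861517}{95313405}$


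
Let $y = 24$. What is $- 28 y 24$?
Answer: $-16128$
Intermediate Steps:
$- 28 y 24 = \left(-28\right) 24 \cdot 24 = \left(-672\right) 24 = -16128$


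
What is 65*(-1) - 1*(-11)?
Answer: -54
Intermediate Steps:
65*(-1) - 1*(-11) = -65 + 11 = -54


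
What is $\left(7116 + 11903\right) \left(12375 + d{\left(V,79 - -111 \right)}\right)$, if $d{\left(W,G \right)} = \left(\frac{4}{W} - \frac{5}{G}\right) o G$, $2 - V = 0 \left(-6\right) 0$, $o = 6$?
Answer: $278152875$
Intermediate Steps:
$V = 2$ ($V = 2 - 0 \left(-6\right) 0 = 2 - 0 \cdot 0 = 2 - 0 = 2 + 0 = 2$)
$d{\left(W,G \right)} = G \left(- \frac{30}{G} + \frac{24}{W}\right)$ ($d{\left(W,G \right)} = \left(\frac{4}{W} - \frac{5}{G}\right) 6 G = \left(- \frac{5}{G} + \frac{4}{W}\right) 6 G = \left(- \frac{30}{G} + \frac{24}{W}\right) G = G \left(- \frac{30}{G} + \frac{24}{W}\right)$)
$\left(7116 + 11903\right) \left(12375 + d{\left(V,79 - -111 \right)}\right) = \left(7116 + 11903\right) \left(12375 - \left(30 - \frac{24 \left(79 - -111\right)}{2}\right)\right) = 19019 \left(12375 - \left(30 - 24 \left(79 + 111\right) \frac{1}{2}\right)\right) = 19019 \left(12375 - \left(30 - 2280\right)\right) = 19019 \left(12375 + \left(-30 + 2280\right)\right) = 19019 \left(12375 + 2250\right) = 19019 \cdot 14625 = 278152875$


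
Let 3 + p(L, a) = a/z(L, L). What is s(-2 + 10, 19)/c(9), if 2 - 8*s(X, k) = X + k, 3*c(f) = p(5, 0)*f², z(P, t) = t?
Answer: 25/648 ≈ 0.038580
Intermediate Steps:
p(L, a) = -3 + a/L
c(f) = -f² (c(f) = ((-3 + 0/5)*f²)/3 = ((-3 + 0*(⅕))*f²)/3 = ((-3 + 0)*f²)/3 = (-3*f²)/3 = -f²)
s(X, k) = ¼ - X/8 - k/8 (s(X, k) = ¼ - (X + k)/8 = ¼ + (-X/8 - k/8) = ¼ - X/8 - k/8)
s(-2 + 10, 19)/c(9) = (¼ - (-2 + 10)/8 - ⅛*19)/((-1*9²)) = (¼ - ⅛*8 - 19/8)/((-1*81)) = (¼ - 1 - 19/8)/(-81) = -25/8*(-1/81) = 25/648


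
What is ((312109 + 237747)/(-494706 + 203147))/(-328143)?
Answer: 549856/95673044937 ≈ 5.7472e-6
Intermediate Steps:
((312109 + 237747)/(-494706 + 203147))/(-328143) = (549856/(-291559))*(-1/328143) = (549856*(-1/291559))*(-1/328143) = -549856/291559*(-1/328143) = 549856/95673044937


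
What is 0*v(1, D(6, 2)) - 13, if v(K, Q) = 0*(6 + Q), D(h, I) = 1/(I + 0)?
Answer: -13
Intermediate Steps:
D(h, I) = 1/I
v(K, Q) = 0
0*v(1, D(6, 2)) - 13 = 0*0 - 13 = 0 - 13 = -13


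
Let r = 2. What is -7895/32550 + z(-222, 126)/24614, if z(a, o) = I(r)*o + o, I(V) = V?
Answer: -587173/2584470 ≈ -0.22719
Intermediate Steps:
z(a, o) = 3*o (z(a, o) = 2*o + o = 3*o)
-7895/32550 + z(-222, 126)/24614 = -7895/32550 + (3*126)/24614 = -7895*1/32550 + 378*(1/24614) = -1579/6510 + 189/12307 = -587173/2584470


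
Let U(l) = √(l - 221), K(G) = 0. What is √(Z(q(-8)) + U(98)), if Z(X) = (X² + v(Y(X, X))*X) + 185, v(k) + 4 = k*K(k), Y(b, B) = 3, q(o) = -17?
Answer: √(542 + I*√123) ≈ 23.282 + 0.2382*I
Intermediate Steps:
v(k) = -4 (v(k) = -4 + k*0 = -4 + 0 = -4)
Z(X) = 185 + X² - 4*X (Z(X) = (X² - 4*X) + 185 = 185 + X² - 4*X)
U(l) = √(-221 + l)
√(Z(q(-8)) + U(98)) = √((185 + (-17)² - 4*(-17)) + √(-221 + 98)) = √((185 + 289 + 68) + √(-123)) = √(542 + I*√123)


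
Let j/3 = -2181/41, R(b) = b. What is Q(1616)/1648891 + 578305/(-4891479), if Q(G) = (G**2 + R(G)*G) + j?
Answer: 1008330295793716/330686143691349 ≈ 3.0492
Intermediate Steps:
j = -6543/41 (j = 3*(-2181/41) = -6543/41 ≈ -159.59)
Q(G) = -6543/41 + 2*G**2 (Q(G) = (G**2 + G*G) - 6543/41 = (G**2 + G**2) - 6543/41 = 2*G**2 - 6543/41 = -6543/41 + 2*G**2)
Q(1616)/1648891 + 578305/(-4891479) = (-6543/41 + 2*1616**2)/1648891 + 578305/(-4891479) = (-6543/41 + 2*2611456)*(1/1648891) + 578305*(-1/4891479) = (-6543/41 + 5222912)*(1/1648891) - 578305/4891479 = (214132849/41)*(1/1648891) - 578305/4891479 = 214132849/67604531 - 578305/4891479 = 1008330295793716/330686143691349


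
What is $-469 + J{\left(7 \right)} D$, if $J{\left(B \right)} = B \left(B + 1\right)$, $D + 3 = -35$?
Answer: $-2597$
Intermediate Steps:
$D = -38$ ($D = -3 - 35 = -38$)
$J{\left(B \right)} = B \left(1 + B\right)$
$-469 + J{\left(7 \right)} D = -469 + 7 \left(1 + 7\right) \left(-38\right) = -469 + 7 \cdot 8 \left(-38\right) = -469 + 56 \left(-38\right) = -469 - 2128 = -2597$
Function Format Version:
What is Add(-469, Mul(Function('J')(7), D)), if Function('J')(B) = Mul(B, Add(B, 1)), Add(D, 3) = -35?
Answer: -2597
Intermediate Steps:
D = -38 (D = Add(-3, -35) = -38)
Function('J')(B) = Mul(B, Add(1, B))
Add(-469, Mul(Function('J')(7), D)) = Add(-469, Mul(Mul(7, Add(1, 7)), -38)) = Add(-469, Mul(Mul(7, 8), -38)) = Add(-469, Mul(56, -38)) = Add(-469, -2128) = -2597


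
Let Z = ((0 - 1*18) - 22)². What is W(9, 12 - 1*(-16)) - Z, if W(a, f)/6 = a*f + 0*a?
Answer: -88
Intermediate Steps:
Z = 1600 (Z = ((0 - 18) - 22)² = (-18 - 22)² = (-40)² = 1600)
W(a, f) = 6*a*f (W(a, f) = 6*(a*f + 0*a) = 6*(a*f + 0) = 6*(a*f) = 6*a*f)
W(9, 12 - 1*(-16)) - Z = 6*9*(12 - 1*(-16)) - 1*1600 = 6*9*(12 + 16) - 1600 = 6*9*28 - 1600 = 1512 - 1600 = -88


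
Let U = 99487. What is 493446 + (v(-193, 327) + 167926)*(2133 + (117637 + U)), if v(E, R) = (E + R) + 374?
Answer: 36930826984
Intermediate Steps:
v(E, R) = 374 + E + R
493446 + (v(-193, 327) + 167926)*(2133 + (117637 + U)) = 493446 + ((374 - 193 + 327) + 167926)*(2133 + (117637 + 99487)) = 493446 + (508 + 167926)*(2133 + 217124) = 493446 + 168434*219257 = 493446 + 36930333538 = 36930826984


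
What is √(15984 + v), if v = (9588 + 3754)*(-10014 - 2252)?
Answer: 2*I*√40909247 ≈ 12792.0*I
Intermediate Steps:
v = -163652972 (v = 13342*(-12266) = -163652972)
√(15984 + v) = √(15984 - 163652972) = √(-163636988) = 2*I*√40909247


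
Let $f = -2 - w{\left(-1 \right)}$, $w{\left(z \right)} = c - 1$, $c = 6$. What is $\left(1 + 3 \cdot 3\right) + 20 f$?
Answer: $-130$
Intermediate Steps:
$w{\left(z \right)} = 5$ ($w{\left(z \right)} = 6 - 1 = 5$)
$f = -7$ ($f = -2 - 5 = -7$)
$\left(1 + 3 \cdot 3\right) + 20 f = \left(1 + 3 \cdot 3\right) + 20 \left(-7\right) = \left(1 + 9\right) - 140 = 10 - 140 = -130$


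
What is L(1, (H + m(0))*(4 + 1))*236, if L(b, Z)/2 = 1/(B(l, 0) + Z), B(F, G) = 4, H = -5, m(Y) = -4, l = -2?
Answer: -472/41 ≈ -11.512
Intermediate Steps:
L(b, Z) = 2/(4 + Z)
L(1, (H + m(0))*(4 + 1))*236 = (2/(4 + (-5 - 4)*(4 + 1)))*236 = (2/(4 - 9*5))*236 = (2/(4 - 45))*236 = (2/(-41))*236 = (2*(-1/41))*236 = -2/41*236 = -472/41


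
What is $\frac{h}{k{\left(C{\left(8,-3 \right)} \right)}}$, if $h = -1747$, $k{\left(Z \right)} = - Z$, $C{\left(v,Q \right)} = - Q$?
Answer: $\frac{1747}{3} \approx 582.33$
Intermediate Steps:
$\frac{h}{k{\left(C{\left(8,-3 \right)} \right)}} = - \frac{1747}{\left(-1\right) \left(\left(-1\right) \left(-3\right)\right)} = - \frac{1747}{\left(-1\right) 3} = - \frac{1747}{-3} = \left(-1747\right) \left(- \frac{1}{3}\right) = \frac{1747}{3}$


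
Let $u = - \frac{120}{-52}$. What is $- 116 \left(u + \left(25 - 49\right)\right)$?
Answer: $\frac{32712}{13} \approx 2516.3$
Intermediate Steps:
$u = \frac{30}{13}$ ($u = \left(-120\right) \left(- \frac{1}{52}\right) = \frac{30}{13} \approx 2.3077$)
$- 116 \left(u + \left(25 - 49\right)\right) = - 116 \left(\frac{30}{13} + \left(25 - 49\right)\right) = - 116 \left(\frac{30}{13} - 24\right) = \left(-116\right) \left(- \frac{282}{13}\right) = \frac{32712}{13}$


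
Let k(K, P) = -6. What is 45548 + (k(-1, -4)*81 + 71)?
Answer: 45133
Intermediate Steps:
45548 + (k(-1, -4)*81 + 71) = 45548 + (-6*81 + 71) = 45548 + (-486 + 71) = 45548 - 415 = 45133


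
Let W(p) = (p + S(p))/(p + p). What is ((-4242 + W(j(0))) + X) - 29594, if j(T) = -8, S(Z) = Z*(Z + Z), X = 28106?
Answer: -11475/2 ≈ -5737.5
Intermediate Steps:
S(Z) = 2*Z**2 (S(Z) = Z*(2*Z) = 2*Z**2)
W(p) = (p + 2*p**2)/(2*p) (W(p) = (p + 2*p**2)/(p + p) = (p + 2*p**2)/((2*p)) = (p + 2*p**2)*(1/(2*p)) = (p + 2*p**2)/(2*p))
((-4242 + W(j(0))) + X) - 29594 = ((-4242 + (1/2 - 8)) + 28106) - 29594 = ((-4242 - 15/2) + 28106) - 29594 = (-8499/2 + 28106) - 29594 = 47713/2 - 29594 = -11475/2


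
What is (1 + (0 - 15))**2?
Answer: 196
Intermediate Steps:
(1 + (0 - 15))**2 = (1 - 15)**2 = (-14)**2 = 196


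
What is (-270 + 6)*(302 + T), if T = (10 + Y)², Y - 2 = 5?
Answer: -156024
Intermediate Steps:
Y = 7 (Y = 2 + 5 = 7)
T = 289 (T = (10 + 7)² = 17² = 289)
(-270 + 6)*(302 + T) = (-270 + 6)*(302 + 289) = -264*591 = -156024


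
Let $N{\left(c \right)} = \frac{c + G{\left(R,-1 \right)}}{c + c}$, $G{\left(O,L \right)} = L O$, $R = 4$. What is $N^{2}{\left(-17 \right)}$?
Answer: $\frac{441}{1156} \approx 0.38149$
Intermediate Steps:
$N{\left(c \right)} = \frac{-4 + c}{2 c}$ ($N{\left(c \right)} = \frac{c - 4}{c + c} = \frac{c - 4}{2 c} = \left(-4 + c\right) \frac{1}{2 c} = \frac{-4 + c}{2 c}$)
$N^{2}{\left(-17 \right)} = \left(\frac{-4 - 17}{2 \left(-17\right)}\right)^{2} = \left(\frac{1}{2} \left(- \frac{1}{17}\right) \left(-21\right)\right)^{2} = \left(\frac{21}{34}\right)^{2} = \frac{441}{1156}$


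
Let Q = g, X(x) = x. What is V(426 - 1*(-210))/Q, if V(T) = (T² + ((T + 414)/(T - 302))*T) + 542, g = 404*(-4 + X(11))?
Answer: 33987623/236138 ≈ 143.93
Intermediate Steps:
g = 2828 (g = 404*(-4 + 11) = 404*7 = 2828)
Q = 2828
V(T) = 542 + T² + T*(414 + T)/(-302 + T) (V(T) = (T² + ((414 + T)/(-302 + T))*T) + 542 = (T² + T*(414 + T)/(-302 + T)) + 542 = 542 + T² + T*(414 + T)/(-302 + T))
V(426 - 1*(-210))/Q = ((-163684 + (426 - 1*(-210))³ - 301*(426 - 1*(-210))² + 956*(426 - 1*(-210)))/(-302 + (426 - 1*(-210))))/2828 = ((-163684 + (426 + 210)³ - 301*(426 + 210)² + 956*(426 + 210))/(-302 + (426 + 210)))*(1/2828) = ((-163684 + 636³ - 301*636² + 956*636)/(-302 + 636))*(1/2828) = ((-163684 + 257259456 - 301*404496 + 608016)/334)*(1/2828) = ((-163684 + 257259456 - 121753296 + 608016)/334)*(1/2828) = ((1/334)*135950492)*(1/2828) = (67975246/167)*(1/2828) = 33987623/236138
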